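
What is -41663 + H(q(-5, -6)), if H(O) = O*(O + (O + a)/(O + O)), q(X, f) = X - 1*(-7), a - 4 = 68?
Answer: -41622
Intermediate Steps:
a = 72 (a = 4 + 68 = 72)
q(X, f) = 7 + X (q(X, f) = X + 7 = 7 + X)
H(O) = O*(O + (72 + O)/(2*O)) (H(O) = O*(O + (O + 72)/(O + O)) = O*(O + (72 + O)/((2*O))) = O*(O + (72 + O)*(1/(2*O))) = O*(O + (72 + O)/(2*O)))
-41663 + H(q(-5, -6)) = -41663 + (36 + (7 - 5)**2 + (7 - 5)/2) = -41663 + (36 + 2**2 + (1/2)*2) = -41663 + (36 + 4 + 1) = -41663 + 41 = -41622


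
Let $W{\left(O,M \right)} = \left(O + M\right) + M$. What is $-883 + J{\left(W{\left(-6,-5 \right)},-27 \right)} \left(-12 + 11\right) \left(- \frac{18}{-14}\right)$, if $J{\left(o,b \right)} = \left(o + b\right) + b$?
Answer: $-793$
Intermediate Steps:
$W{\left(O,M \right)} = O + 2 M$ ($W{\left(O,M \right)} = \left(M + O\right) + M = O + 2 M$)
$J{\left(o,b \right)} = o + 2 b$ ($J{\left(o,b \right)} = \left(b + o\right) + b = o + 2 b$)
$-883 + J{\left(W{\left(-6,-5 \right)},-27 \right)} \left(-12 + 11\right) \left(- \frac{18}{-14}\right) = -883 + \left(\left(-6 + 2 \left(-5\right)\right) + 2 \left(-27\right)\right) \left(-12 + 11\right) \left(- \frac{18}{-14}\right) = -883 + \left(\left(-6 - 10\right) - 54\right) \left(- \frac{\left(-18\right) \left(-1\right)}{14}\right) = -883 + \left(-16 - 54\right) \left(\left(-1\right) \frac{9}{7}\right) = -883 - -90 = -883 + 90 = -793$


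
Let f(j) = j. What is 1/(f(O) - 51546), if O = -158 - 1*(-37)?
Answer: -1/51667 ≈ -1.9355e-5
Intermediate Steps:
O = -121 (O = -158 + 37 = -121)
1/(f(O) - 51546) = 1/(-121 - 51546) = 1/(-51667) = -1/51667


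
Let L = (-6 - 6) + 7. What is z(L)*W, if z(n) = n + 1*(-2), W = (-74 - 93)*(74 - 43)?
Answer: 36239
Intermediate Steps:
W = -5177 (W = -167*31 = -5177)
L = -5 (L = -12 + 7 = -5)
z(n) = -2 + n (z(n) = n - 2 = -2 + n)
z(L)*W = (-2 - 5)*(-5177) = -7*(-5177) = 36239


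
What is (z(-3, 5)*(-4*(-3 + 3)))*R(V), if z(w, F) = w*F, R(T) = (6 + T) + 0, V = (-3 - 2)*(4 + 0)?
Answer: 0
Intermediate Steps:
V = -20 (V = -5*4 = -20)
R(T) = 6 + T
z(w, F) = F*w
(z(-3, 5)*(-4*(-3 + 3)))*R(V) = ((5*(-3))*(-4*(-3 + 3)))*(6 - 20) = -(-60)*0*(-14) = -15*0*(-14) = 0*(-14) = 0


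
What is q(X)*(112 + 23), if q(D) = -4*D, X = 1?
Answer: -540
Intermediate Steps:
q(X)*(112 + 23) = (-4*1)*(112 + 23) = -4*135 = -540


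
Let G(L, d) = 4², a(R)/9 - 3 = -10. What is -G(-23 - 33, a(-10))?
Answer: -16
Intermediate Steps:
a(R) = -63 (a(R) = 27 + 9*(-10) = 27 - 90 = -63)
G(L, d) = 16
-G(-23 - 33, a(-10)) = -1*16 = -16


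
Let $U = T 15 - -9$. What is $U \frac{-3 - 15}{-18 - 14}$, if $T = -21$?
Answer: $- \frac{1377}{8} \approx -172.13$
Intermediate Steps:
$U = -306$ ($U = \left(-21\right) 15 - -9 = -315 + \left(-1 + 10\right) = -315 + 9 = -306$)
$U \frac{-3 - 15}{-18 - 14} = - 306 \frac{-3 - 15}{-18 - 14} = - 306 \left(- \frac{18}{-32}\right) = - 306 \left(\left(-18\right) \left(- \frac{1}{32}\right)\right) = \left(-306\right) \frac{9}{16} = - \frac{1377}{8}$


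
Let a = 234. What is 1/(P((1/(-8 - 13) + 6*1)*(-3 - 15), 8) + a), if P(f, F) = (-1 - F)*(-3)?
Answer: 1/261 ≈ 0.0038314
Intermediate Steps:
P(f, F) = 3 + 3*F
1/(P((1/(-8 - 13) + 6*1)*(-3 - 15), 8) + a) = 1/((3 + 3*8) + 234) = 1/((3 + 24) + 234) = 1/(27 + 234) = 1/261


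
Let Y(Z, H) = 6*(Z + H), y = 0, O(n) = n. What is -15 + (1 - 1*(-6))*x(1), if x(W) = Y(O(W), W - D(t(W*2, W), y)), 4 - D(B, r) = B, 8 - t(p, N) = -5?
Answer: 447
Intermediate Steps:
t(p, N) = 13 (t(p, N) = 8 - 1*(-5) = 8 + 5 = 13)
D(B, r) = 4 - B
Y(Z, H) = 6*H + 6*Z (Y(Z, H) = 6*(H + Z) = 6*H + 6*Z)
x(W) = 54 + 12*W (x(W) = 6*(W - (4 - 1*13)) + 6*W = 6*(W - (4 - 13)) + 6*W = 6*(W - 1*(-9)) + 6*W = 6*(W + 9) + 6*W = 6*(9 + W) + 6*W = (54 + 6*W) + 6*W = 54 + 12*W)
-15 + (1 - 1*(-6))*x(1) = -15 + (1 - 1*(-6))*(54 + 12*1) = -15 + (1 + 6)*(54 + 12) = -15 + 7*66 = -15 + 462 = 447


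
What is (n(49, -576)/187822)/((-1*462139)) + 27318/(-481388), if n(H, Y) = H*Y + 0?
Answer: -592796324082783/10446104106286526 ≈ -0.056748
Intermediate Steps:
n(H, Y) = H*Y
(n(49, -576)/187822)/((-1*462139)) + 27318/(-481388) = ((49*(-576))/187822)/((-1*462139)) + 27318/(-481388) = -28224*1/187822/(-462139) + 27318*(-1/481388) = -14112/93911*(-1/462139) - 13659/240694 = 14112/43399935629 - 13659/240694 = -592796324082783/10446104106286526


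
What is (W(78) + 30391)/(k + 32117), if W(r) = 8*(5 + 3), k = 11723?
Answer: 6091/8768 ≈ 0.69468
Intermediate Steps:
W(r) = 64 (W(r) = 8*8 = 64)
(W(78) + 30391)/(k + 32117) = (64 + 30391)/(11723 + 32117) = 30455/43840 = 30455*(1/43840) = 6091/8768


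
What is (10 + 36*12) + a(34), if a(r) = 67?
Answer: 509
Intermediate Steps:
(10 + 36*12) + a(34) = (10 + 36*12) + 67 = (10 + 432) + 67 = 442 + 67 = 509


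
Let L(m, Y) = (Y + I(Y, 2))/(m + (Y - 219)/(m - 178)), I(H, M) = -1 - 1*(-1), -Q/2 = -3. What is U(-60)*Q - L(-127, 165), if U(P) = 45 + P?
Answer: -3430965/38681 ≈ -88.699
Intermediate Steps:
Q = 6 (Q = -2*(-3) = 6)
I(H, M) = 0 (I(H, M) = -1 + 1 = 0)
L(m, Y) = Y/(m + (-219 + Y)/(-178 + m)) (L(m, Y) = (Y + 0)/(m + (Y - 219)/(m - 178)) = Y/(m + (-219 + Y)/(-178 + m)))
U(-60)*Q - L(-127, 165) = (45 - 60)*6 - 165*(-178 - 127)/(-219 + 165 + (-127)² - 178*(-127)) = -15*6 - 165*(-305)/(-219 + 165 + 16129 + 22606) = -90 - 165*(-305)/38681 = -90 - 1*(-50325/38681) = -90 + 50325/38681 = -3430965/38681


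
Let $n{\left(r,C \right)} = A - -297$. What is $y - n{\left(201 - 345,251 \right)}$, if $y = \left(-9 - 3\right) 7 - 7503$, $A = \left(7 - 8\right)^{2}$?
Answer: $-7885$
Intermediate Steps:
$A = 1$ ($A = \left(-1\right)^{2} = 1$)
$n{\left(r,C \right)} = 298$ ($n{\left(r,C \right)} = 1 - -297 = 1 + 297 = 298$)
$y = -7587$ ($y = \left(-12\right) 7 - 7503 = -84 - 7503 = -7587$)
$y - n{\left(201 - 345,251 \right)} = -7587 - 298 = -7885$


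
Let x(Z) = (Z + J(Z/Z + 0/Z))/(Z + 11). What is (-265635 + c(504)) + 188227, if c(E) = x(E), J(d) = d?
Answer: -7972923/103 ≈ -77407.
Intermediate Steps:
x(Z) = (1 + Z)/(11 + Z) (x(Z) = (Z + (Z/Z + 0/Z))/(Z + 11) = (Z + (1 + 0))/(11 + Z) = (Z + 1)/(11 + Z) = (1 + Z)/(11 + Z))
c(E) = (1 + E)/(11 + E)
(-265635 + c(504)) + 188227 = (-265635 + (1 + 504)/(11 + 504)) + 188227 = (-265635 + 505/515) + 188227 = (-265635 + (1/515)*505) + 188227 = (-265635 + 101/103) + 188227 = -27360304/103 + 188227 = -7972923/103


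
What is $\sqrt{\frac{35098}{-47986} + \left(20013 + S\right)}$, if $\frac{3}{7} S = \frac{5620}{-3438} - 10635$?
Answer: $\frac{i \sqrt{8176245689678197845}}{41243967} \approx 69.329 i$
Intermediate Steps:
$S = - \frac{127990625}{5157}$ ($S = \frac{7 \left(\frac{5620}{-3438} - 10635\right)}{3} = \frac{7 \left(5620 \left(- \frac{1}{3438}\right) - 10635\right)}{3} = \frac{7 \left(- \frac{2810}{1719} - 10635\right)}{3} = \frac{7}{3} \left(- \frac{18284375}{1719}\right) = - \frac{127990625}{5157} \approx -24819.0$)
$\sqrt{\frac{35098}{-47986} + \left(20013 + S\right)} = \sqrt{\frac{35098}{-47986} + \left(20013 - \frac{127990625}{5157}\right)} = \sqrt{35098 \left(- \frac{1}{47986}\right) - \frac{24783584}{5157}} = \sqrt{- \frac{17549}{23993} - \frac{24783584}{5157}} = \sqrt{- \frac{594723031105}{123731901}} = \frac{i \sqrt{8176245689678197845}}{41243967}$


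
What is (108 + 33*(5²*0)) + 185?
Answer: 293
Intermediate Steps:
(108 + 33*(5²*0)) + 185 = (108 + 33*(25*0)) + 185 = (108 + 33*0) + 185 = (108 + 0) + 185 = 108 + 185 = 293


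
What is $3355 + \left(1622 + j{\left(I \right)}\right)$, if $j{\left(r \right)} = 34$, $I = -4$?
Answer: $5011$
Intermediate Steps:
$3355 + \left(1622 + j{\left(I \right)}\right) = 3355 + \left(1622 + 34\right) = 3355 + 1656 = 5011$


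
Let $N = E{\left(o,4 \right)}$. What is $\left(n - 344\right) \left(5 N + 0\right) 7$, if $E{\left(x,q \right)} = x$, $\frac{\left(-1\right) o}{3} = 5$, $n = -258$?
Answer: $316050$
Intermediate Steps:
$o = -15$ ($o = \left(-3\right) 5 = -15$)
$N = -15$
$\left(n - 344\right) \left(5 N + 0\right) 7 = \left(-258 - 344\right) \left(5 \left(-15\right) + 0\right) 7 = - 602 \left(-75 + 0\right) 7 = - 602 \left(\left(-75\right) 7\right) = \left(-602\right) \left(-525\right) = 316050$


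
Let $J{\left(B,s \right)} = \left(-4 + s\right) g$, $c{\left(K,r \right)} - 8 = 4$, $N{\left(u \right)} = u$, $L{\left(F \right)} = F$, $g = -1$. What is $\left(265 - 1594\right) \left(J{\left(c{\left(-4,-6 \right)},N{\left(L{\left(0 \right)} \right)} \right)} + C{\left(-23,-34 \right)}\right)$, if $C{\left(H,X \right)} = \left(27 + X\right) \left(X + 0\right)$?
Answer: $-321618$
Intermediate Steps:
$c{\left(K,r \right)} = 12$ ($c{\left(K,r \right)} = 8 + 4 = 12$)
$J{\left(B,s \right)} = 4 - s$ ($J{\left(B,s \right)} = \left(-4 + s\right) \left(-1\right) = 4 - s$)
$C{\left(H,X \right)} = X \left(27 + X\right)$ ($C{\left(H,X \right)} = \left(27 + X\right) X = X \left(27 + X\right)$)
$\left(265 - 1594\right) \left(J{\left(c{\left(-4,-6 \right)},N{\left(L{\left(0 \right)} \right)} \right)} + C{\left(-23,-34 \right)}\right) = \left(265 - 1594\right) \left(\left(4 - 0\right) - 34 \left(27 - 34\right)\right) = - 1329 \left(\left(4 + 0\right) - -238\right) = - 1329 \left(4 + 238\right) = \left(-1329\right) 242 = -321618$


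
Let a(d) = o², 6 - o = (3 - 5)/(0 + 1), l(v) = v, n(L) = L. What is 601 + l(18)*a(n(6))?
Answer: 1753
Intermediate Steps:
o = 8 (o = 6 - (3 - 5)/(0 + 1) = 6 - (-2)/1 = 6 - (-2) = 6 - 1*(-2) = 6 + 2 = 8)
a(d) = 64 (a(d) = 8² = 64)
601 + l(18)*a(n(6)) = 601 + 18*64 = 601 + 1152 = 1753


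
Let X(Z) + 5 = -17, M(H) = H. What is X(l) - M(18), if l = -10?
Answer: -40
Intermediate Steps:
X(Z) = -22 (X(Z) = -5 - 17 = -22)
X(l) - M(18) = -22 - 1*18 = -22 - 18 = -40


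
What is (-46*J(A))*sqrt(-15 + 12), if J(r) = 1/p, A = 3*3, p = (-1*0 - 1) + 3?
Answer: -23*I*sqrt(3) ≈ -39.837*I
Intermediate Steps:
p = 2 (p = (0 - 1) + 3 = -1 + 3 = 2)
A = 9
J(r) = 1/2
(-46*J(A))*sqrt(-15 + 12) = (-46*1/2)*sqrt(-15 + 12) = -23*I*sqrt(3)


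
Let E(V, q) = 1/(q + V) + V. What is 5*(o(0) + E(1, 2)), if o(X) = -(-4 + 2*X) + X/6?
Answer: 80/3 ≈ 26.667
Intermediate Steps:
E(V, q) = V + 1/(V + q) (E(V, q) = 1/(V + q) + V = V + 1/(V + q))
o(X) = 4 - 11*X/6 (o(X) = -2*(-2 + X) + X*(1/6) = (4 - 2*X) + X/6 = 4 - 11*X/6)
5*(o(0) + E(1, 2)) = 5*((4 - 11/6*0) + (1 + 1**2 + 1*2)/(1 + 2)) = 5*((4 + 0) + (1 + 1 + 2)/3) = 5*(4 + (1/3)*4) = 5*(4 + 4/3) = 5*(16/3) = 80/3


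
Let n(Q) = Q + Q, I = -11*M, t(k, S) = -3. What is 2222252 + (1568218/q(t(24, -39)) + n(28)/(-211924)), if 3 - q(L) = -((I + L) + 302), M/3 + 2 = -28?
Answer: 76099730924837/34225726 ≈ 2.2235e+6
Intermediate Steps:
M = -90 (M = -6 + 3*(-28) = -6 - 84 = -90)
I = 990 (I = -11*(-90) = 990)
q(L) = 1295 + L (q(L) = 3 - (-1)*((990 + L) + 302) = 3 - (-1)*(1292 + L) = 3 - (-1292 - L) = 3 + (1292 + L) = 1295 + L)
n(Q) = 2*Q
2222252 + (1568218/q(t(24, -39)) + n(28)/(-211924)) = 2222252 + (1568218/(1295 - 3) + (2*28)/(-211924)) = 2222252 + (1568218/1292 + 56*(-1/211924)) = 2222252 + (1568218*(1/1292) - 14/52981) = 2222252 + (784109/646 - 14/52981) = 2222252 + 41542869885/34225726 = 76099730924837/34225726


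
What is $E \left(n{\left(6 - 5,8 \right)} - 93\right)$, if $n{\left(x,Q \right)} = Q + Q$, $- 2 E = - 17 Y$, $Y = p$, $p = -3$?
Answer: $\frac{3927}{2} \approx 1963.5$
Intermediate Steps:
$Y = -3$
$E = - \frac{51}{2}$ ($E = - \frac{\left(-17\right) \left(-3\right)}{2} = \left(- \frac{1}{2}\right) 51 = - \frac{51}{2} \approx -25.5$)
$n{\left(x,Q \right)} = 2 Q$
$E \left(n{\left(6 - 5,8 \right)} - 93\right) = - \frac{51 \left(2 \cdot 8 - 93\right)}{2} = - \frac{51 \left(16 - 93\right)}{2} = \left(- \frac{51}{2}\right) \left(-77\right) = \frac{3927}{2}$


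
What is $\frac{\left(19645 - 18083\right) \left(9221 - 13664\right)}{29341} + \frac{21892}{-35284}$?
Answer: $- \frac{61378023379}{258816961} \approx -237.15$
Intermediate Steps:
$\frac{\left(19645 - 18083\right) \left(9221 - 13664\right)}{29341} + \frac{21892}{-35284} = 1562 \left(-4443\right) \frac{1}{29341} + 21892 \left(- \frac{1}{35284}\right) = \left(-6939966\right) \frac{1}{29341} - \frac{5473}{8821} = - \frac{6939966}{29341} - \frac{5473}{8821} = - \frac{61378023379}{258816961}$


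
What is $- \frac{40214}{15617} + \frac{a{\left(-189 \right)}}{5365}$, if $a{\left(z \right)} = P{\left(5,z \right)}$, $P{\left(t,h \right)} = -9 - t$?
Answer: $- \frac{215966748}{83785205} \approx -2.5776$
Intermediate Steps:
$a{\left(z \right)} = -14$ ($a{\left(z \right)} = -9 - 5 = -14$)
$- \frac{40214}{15617} + \frac{a{\left(-189 \right)}}{5365} = - \frac{40214}{15617} - \frac{14}{5365} = - \frac{215966748}{83785205}$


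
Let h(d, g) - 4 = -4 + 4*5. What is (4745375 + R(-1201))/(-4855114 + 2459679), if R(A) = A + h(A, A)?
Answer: -677742/342205 ≈ -1.9805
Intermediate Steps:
h(d, g) = 20 (h(d, g) = 4 + (-4 + 4*5) = 4 + (-4 + 20) = 4 + 16 = 20)
R(A) = 20 + A (R(A) = A + 20 = 20 + A)
(4745375 + R(-1201))/(-4855114 + 2459679) = (4745375 + (20 - 1201))/(-4855114 + 2459679) = (4745375 - 1181)/(-2395435) = 4744194*(-1/2395435) = -677742/342205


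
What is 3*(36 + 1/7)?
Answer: 759/7 ≈ 108.43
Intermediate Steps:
3*(36 + 1/7) = 3*(36 + ⅐) = 3*(253/7) = 759/7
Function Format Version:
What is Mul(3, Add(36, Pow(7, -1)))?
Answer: Rational(759, 7) ≈ 108.43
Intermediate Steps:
Mul(3, Add(36, Pow(7, -1))) = Mul(3, Add(36, Rational(1, 7))) = Mul(3, Rational(253, 7)) = Rational(759, 7)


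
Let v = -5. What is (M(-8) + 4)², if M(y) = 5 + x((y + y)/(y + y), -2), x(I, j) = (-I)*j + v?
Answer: 36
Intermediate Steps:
x(I, j) = -5 - I*j (x(I, j) = (-I)*j - 5 = -I*j - 5 = -5 - I*j)
M(y) = 2 (M(y) = 5 + (-5 - 1*(y + y)/(y + y)*(-2)) = 5 + (-5 - 1*(2*y)/((2*y))*(-2)) = 5 + (-5 - 1*(2*y)*(1/(2*y))*(-2)) = 5 + (-5 - 1*1*(-2)) = 5 + (-5 + 2) = 5 - 3 = 2)
(M(-8) + 4)² = (2 + 4)² = 6² = 36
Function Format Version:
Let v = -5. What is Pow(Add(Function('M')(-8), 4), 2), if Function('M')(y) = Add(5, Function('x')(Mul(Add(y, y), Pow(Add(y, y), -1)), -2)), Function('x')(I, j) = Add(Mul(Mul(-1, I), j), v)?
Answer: 36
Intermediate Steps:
Function('x')(I, j) = Add(-5, Mul(-1, I, j)) (Function('x')(I, j) = Add(Mul(Mul(-1, I), j), -5) = Add(Mul(-1, I, j), -5) = Add(-5, Mul(-1, I, j)))
Function('M')(y) = 2 (Function('M')(y) = Add(5, Add(-5, Mul(-1, Mul(Add(y, y), Pow(Add(y, y), -1)), -2))) = Add(5, Add(-5, Mul(-1, Mul(Mul(2, y), Pow(Mul(2, y), -1)), -2))) = Add(5, Add(-5, Mul(-1, Mul(Mul(2, y), Mul(Rational(1, 2), Pow(y, -1))), -2))) = Add(5, Add(-5, Mul(-1, 1, -2))) = Add(5, Add(-5, 2)) = Add(5, -3) = 2)
Pow(Add(Function('M')(-8), 4), 2) = Pow(Add(2, 4), 2) = Pow(6, 2) = 36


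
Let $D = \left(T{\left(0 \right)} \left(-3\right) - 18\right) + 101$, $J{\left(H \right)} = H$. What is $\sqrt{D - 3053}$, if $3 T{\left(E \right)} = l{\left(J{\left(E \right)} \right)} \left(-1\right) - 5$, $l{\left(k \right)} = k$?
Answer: $i \sqrt{2965} \approx 54.452 i$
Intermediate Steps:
$T{\left(E \right)} = - \frac{5}{3} - \frac{E}{3}$ ($T{\left(E \right)} = \frac{E \left(-1\right) - 5}{3} = \frac{- E - 5}{3} = \frac{-5 - E}{3} = - \frac{5}{3} - \frac{E}{3}$)
$D = 88$ ($D = \left(\left(- \frac{5}{3} - 0\right) \left(-3\right) - 18\right) + 101 = \left(\left(- \frac{5}{3} + 0\right) \left(-3\right) - 18\right) + 101 = \left(\left(- \frac{5}{3}\right) \left(-3\right) - 18\right) + 101 = \left(5 - 18\right) + 101 = -13 + 101 = 88$)
$\sqrt{D - 3053} = \sqrt{88 - 3053} = \sqrt{-2965} = i \sqrt{2965}$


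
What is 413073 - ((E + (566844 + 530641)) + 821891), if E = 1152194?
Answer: -2658497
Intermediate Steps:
413073 - ((E + (566844 + 530641)) + 821891) = 413073 - ((1152194 + (566844 + 530641)) + 821891) = 413073 - ((1152194 + 1097485) + 821891) = 413073 - (2249679 + 821891) = 413073 - 1*3071570 = 413073 - 3071570 = -2658497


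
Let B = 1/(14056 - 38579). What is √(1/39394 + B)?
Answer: I*√14366264311002/966059062 ≈ 0.0039235*I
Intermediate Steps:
B = -1/24523 (B = 1/(-24523) = -1/24523 ≈ -4.0778e-5)
√(1/39394 + B) = √(1/39394 - 1/24523) = √(-14871/966059062) = I*√14366264311002/966059062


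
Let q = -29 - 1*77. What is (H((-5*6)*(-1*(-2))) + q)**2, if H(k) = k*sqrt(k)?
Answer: -204764 + 25440*I*sqrt(15) ≈ -2.0476e+5 + 98529.0*I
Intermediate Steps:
q = -106 (q = -29 - 77 = -106)
H(k) = k**(3/2)
(H((-5*6)*(-1*(-2))) + q)**2 = (((-5*6)*(-1*(-2)))**(3/2) - 106)**2 = ((-30*2)**(3/2) - 106)**2 = ((-60)**(3/2) - 106)**2 = (-120*I*sqrt(15) - 106)**2 = (-106 - 120*I*sqrt(15))**2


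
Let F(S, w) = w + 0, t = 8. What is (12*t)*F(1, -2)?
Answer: -192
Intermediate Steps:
F(S, w) = w
(12*t)*F(1, -2) = (12*8)*(-2) = 96*(-2) = -192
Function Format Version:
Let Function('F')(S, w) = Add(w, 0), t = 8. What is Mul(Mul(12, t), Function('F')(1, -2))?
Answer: -192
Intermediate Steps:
Function('F')(S, w) = w
Mul(Mul(12, t), Function('F')(1, -2)) = Mul(Mul(12, 8), -2) = Mul(96, -2) = -192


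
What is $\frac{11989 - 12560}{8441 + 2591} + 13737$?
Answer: $\frac{151546013}{11032} \approx 13737.0$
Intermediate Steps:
$\frac{11989 - 12560}{8441 + 2591} + 13737 = - \frac{571}{11032} + 13737 = \frac{151546013}{11032}$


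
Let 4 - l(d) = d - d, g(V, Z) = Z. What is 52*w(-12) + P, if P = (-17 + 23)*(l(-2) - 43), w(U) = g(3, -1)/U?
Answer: -689/3 ≈ -229.67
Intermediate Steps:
l(d) = 4 (l(d) = 4 - (d - d) = 4 - 1*0 = 4 + 0 = 4)
w(U) = -1/U
P = -234 (P = (-17 + 23)*(4 - 43) = 6*(-39) = -234)
52*w(-12) + P = 52*(-1/(-12)) - 234 = 52*(-1*(-1/12)) - 234 = 52*(1/12) - 234 = 13/3 - 234 = -689/3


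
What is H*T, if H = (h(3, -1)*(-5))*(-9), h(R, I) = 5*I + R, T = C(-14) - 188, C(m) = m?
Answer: 18180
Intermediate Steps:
T = -202 (T = -14 - 188 = -202)
h(R, I) = R + 5*I
H = -90 (H = ((3 + 5*(-1))*(-5))*(-9) = ((3 - 5)*(-5))*(-9) = -2*(-5)*(-9) = 10*(-9) = -90)
H*T = -90*(-202) = 18180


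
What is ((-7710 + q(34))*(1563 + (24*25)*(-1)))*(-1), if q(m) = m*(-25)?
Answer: 8243280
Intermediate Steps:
q(m) = -25*m
((-7710 + q(34))*(1563 + (24*25)*(-1)))*(-1) = ((-7710 - 25*34)*(1563 + (24*25)*(-1)))*(-1) = ((-7710 - 850)*(1563 + 600*(-1)))*(-1) = -8560*(1563 - 600)*(-1) = -8560*963*(-1) = -8243280*(-1) = 8243280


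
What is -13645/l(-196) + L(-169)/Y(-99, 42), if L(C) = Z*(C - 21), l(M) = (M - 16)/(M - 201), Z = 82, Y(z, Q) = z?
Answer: -532986475/20988 ≈ -25395.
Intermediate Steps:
l(M) = (-16 + M)/(-201 + M)
L(C) = -1722 + 82*C (L(C) = 82*(C - 21) = 82*(-21 + C) = -1722 + 82*C)
-13645/l(-196) + L(-169)/Y(-99, 42) = -13645*(-201 - 196)/(-16 - 196) + (-1722 + 82*(-169))/(-99) = -13645/(-212/(-397)) + (-1722 - 13858)*(-1/99) = -13645/((-1/397*(-212))) - 15580*(-1/99) = -13645/212/397 + 15580/99 = -13645*397/212 + 15580/99 = -5417065/212 + 15580/99 = -532986475/20988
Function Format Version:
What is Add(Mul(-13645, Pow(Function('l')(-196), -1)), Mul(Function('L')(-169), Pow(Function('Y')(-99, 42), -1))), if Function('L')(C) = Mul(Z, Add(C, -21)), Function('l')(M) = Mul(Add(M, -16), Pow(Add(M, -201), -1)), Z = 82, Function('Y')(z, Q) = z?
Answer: Rational(-532986475, 20988) ≈ -25395.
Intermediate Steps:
Function('l')(M) = Mul(Pow(Add(-201, M), -1), Add(-16, M)) (Function('l')(M) = Mul(Add(-16, M), Pow(Add(-201, M), -1)) = Mul(Pow(Add(-201, M), -1), Add(-16, M)))
Function('L')(C) = Add(-1722, Mul(82, C)) (Function('L')(C) = Mul(82, Add(C, -21)) = Mul(82, Add(-21, C)) = Add(-1722, Mul(82, C)))
Add(Mul(-13645, Pow(Function('l')(-196), -1)), Mul(Function('L')(-169), Pow(Function('Y')(-99, 42), -1))) = Add(Mul(-13645, Pow(Mul(Pow(Add(-201, -196), -1), Add(-16, -196)), -1)), Mul(Add(-1722, Mul(82, -169)), Pow(-99, -1))) = Add(Mul(-13645, Pow(Mul(Pow(-397, -1), -212), -1)), Mul(Add(-1722, -13858), Rational(-1, 99))) = Add(Mul(-13645, Pow(Mul(Rational(-1, 397), -212), -1)), Mul(-15580, Rational(-1, 99))) = Add(Mul(-13645, Pow(Rational(212, 397), -1)), Rational(15580, 99)) = Add(Mul(-13645, Rational(397, 212)), Rational(15580, 99)) = Add(Rational(-5417065, 212), Rational(15580, 99)) = Rational(-532986475, 20988)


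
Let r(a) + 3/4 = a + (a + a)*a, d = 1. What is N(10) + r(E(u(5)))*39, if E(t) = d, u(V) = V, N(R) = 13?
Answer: 403/4 ≈ 100.75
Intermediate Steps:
E(t) = 1
r(a) = -¾ + a + 2*a² (r(a) = -¾ + (a + (a + a)*a) = -¾ + (a + (2*a)*a) = -¾ + (a + 2*a²) = -¾ + a + 2*a²)
N(10) + r(E(u(5)))*39 = 13 + (-¾ + 1 + 2*1²)*39 = 13 + (-¾ + 1 + 2*1)*39 = 13 + (-¾ + 1 + 2)*39 = 13 + (9/4)*39 = 13 + 351/4 = 403/4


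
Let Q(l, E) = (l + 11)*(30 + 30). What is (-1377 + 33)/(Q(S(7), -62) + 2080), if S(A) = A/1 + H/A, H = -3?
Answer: -2352/5485 ≈ -0.42881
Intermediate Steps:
S(A) = A - 3/A (S(A) = A/1 - 3/A = A*1 - 3/A = A - 3/A)
Q(l, E) = 660 + 60*l (Q(l, E) = (11 + l)*60 = 660 + 60*l)
(-1377 + 33)/(Q(S(7), -62) + 2080) = (-1377 + 33)/((660 + 60*(7 - 3/7)) + 2080) = -1344/((660 + 60*(7 - 3*1/7)) + 2080) = -1344/((660 + 60*(7 - 3/7)) + 2080) = -1344/((660 + 60*(46/7)) + 2080) = -1344/((660 + 2760/7) + 2080) = -1344/(7380/7 + 2080) = -1344/21940/7 = -1344*7/21940 = -2352/5485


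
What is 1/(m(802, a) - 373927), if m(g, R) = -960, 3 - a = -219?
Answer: -1/374887 ≈ -2.6675e-6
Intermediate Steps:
a = 222 (a = 3 - 1*(-219) = 3 + 219 = 222)
1/(m(802, a) - 373927) = 1/(-960 - 373927) = 1/(-374887) = -1/374887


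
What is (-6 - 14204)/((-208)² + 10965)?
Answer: -2030/7747 ≈ -0.26204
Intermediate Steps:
(-6 - 14204)/((-208)² + 10965) = -14210/(43264 + 10965) = -14210/54229 = -14210*1/54229 = -2030/7747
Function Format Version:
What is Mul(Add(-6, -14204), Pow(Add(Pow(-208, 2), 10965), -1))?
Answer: Rational(-2030, 7747) ≈ -0.26204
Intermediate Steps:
Mul(Add(-6, -14204), Pow(Add(Pow(-208, 2), 10965), -1)) = Mul(-14210, Pow(Add(43264, 10965), -1)) = Mul(-14210, Pow(54229, -1)) = Mul(-14210, Rational(1, 54229)) = Rational(-2030, 7747)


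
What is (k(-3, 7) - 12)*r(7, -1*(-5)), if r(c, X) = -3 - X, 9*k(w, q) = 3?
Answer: 280/3 ≈ 93.333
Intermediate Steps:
k(w, q) = ⅓ (k(w, q) = (⅑)*3 = ⅓)
(k(-3, 7) - 12)*r(7, -1*(-5)) = (⅓ - 12)*(-3 - (-1)*(-5)) = -35*(-3 - 1*5)/3 = -35*(-3 - 5)/3 = -35/3*(-8) = 280/3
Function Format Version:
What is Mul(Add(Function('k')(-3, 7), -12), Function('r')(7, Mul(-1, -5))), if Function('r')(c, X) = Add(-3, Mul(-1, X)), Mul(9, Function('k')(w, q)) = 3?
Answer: Rational(280, 3) ≈ 93.333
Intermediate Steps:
Function('k')(w, q) = Rational(1, 3) (Function('k')(w, q) = Mul(Rational(1, 9), 3) = Rational(1, 3))
Mul(Add(Function('k')(-3, 7), -12), Function('r')(7, Mul(-1, -5))) = Mul(Add(Rational(1, 3), -12), Add(-3, Mul(-1, Mul(-1, -5)))) = Mul(Rational(-35, 3), Add(-3, Mul(-1, 5))) = Mul(Rational(-35, 3), Add(-3, -5)) = Mul(Rational(-35, 3), -8) = Rational(280, 3)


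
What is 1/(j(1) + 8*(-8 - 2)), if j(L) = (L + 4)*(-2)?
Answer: -1/90 ≈ -0.011111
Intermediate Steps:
j(L) = -8 - 2*L (j(L) = (4 + L)*(-2) = -8 - 2*L)
1/(j(1) + 8*(-8 - 2)) = 1/((-8 - 2*1) + 8*(-8 - 2)) = 1/((-8 - 2) + 8*(-10)) = 1/(-10 - 80) = 1/(-90) = -1/90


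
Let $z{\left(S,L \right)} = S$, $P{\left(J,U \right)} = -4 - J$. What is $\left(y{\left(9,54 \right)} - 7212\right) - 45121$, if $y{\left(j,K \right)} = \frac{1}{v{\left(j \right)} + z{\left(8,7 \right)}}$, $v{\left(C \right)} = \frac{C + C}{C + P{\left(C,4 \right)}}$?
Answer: $- \frac{366329}{7} \approx -52333.0$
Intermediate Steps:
$v{\left(C \right)} = - \frac{C}{2}$ ($v{\left(C \right)} = \frac{C + C}{C - \left(4 + C\right)} = \frac{2 C}{-4} = 2 C \left(- \frac{1}{4}\right) = - \frac{C}{2}$)
$y{\left(j,K \right)} = \frac{1}{8 - \frac{j}{2}}$ ($y{\left(j,K \right)} = \frac{1}{- \frac{j}{2} + 8} = \frac{1}{8 - \frac{j}{2}}$)
$\left(y{\left(9,54 \right)} - 7212\right) - 45121 = \left(\frac{2}{16 - 9} - 7212\right) - 45121 = \left(\frac{2}{7} - 7212\right) - 45121 = - \frac{50482}{7} - 45121 = - \frac{366329}{7}$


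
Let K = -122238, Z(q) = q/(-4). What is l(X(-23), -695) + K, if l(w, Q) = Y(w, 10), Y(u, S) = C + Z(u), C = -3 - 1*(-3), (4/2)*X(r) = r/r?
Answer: -977905/8 ≈ -1.2224e+5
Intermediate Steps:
Z(q) = -q/4 (Z(q) = q*(-¼) = -q/4)
X(r) = ½ (X(r) = (r/r)/2 = (½)*1 = ½)
C = 0 (C = -3 + 3 = 0)
Y(u, S) = -u/4 (Y(u, S) = 0 - u/4 = -u/4)
l(w, Q) = -w/4
l(X(-23), -695) + K = -¼*½ - 122238 = -⅛ - 122238 = -977905/8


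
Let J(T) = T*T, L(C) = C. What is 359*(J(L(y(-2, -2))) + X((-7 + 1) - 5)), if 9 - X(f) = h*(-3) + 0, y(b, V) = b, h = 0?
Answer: 4667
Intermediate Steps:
J(T) = T²
X(f) = 9 (X(f) = 9 - (0*(-3) + 0) = 9 - (0 + 0) = 9 - 1*0 = 9 + 0 = 9)
359*(J(L(y(-2, -2))) + X((-7 + 1) - 5)) = 359*((-2)² + 9) = 359*(4 + 9) = 359*13 = 4667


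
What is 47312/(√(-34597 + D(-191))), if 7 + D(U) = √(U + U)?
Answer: 47312/√(-34604 + I*√382) ≈ 0.071826 - 254.34*I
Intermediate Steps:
D(U) = -7 + √2*√U (D(U) = -7 + √(U + U) = -7 + √(2*U) = -7 + √2*√U)
47312/(√(-34597 + D(-191))) = 47312/(√(-34597 + (-7 + √2*√(-191)))) = 47312/(√(-34597 + (-7 + √2*(I*√191)))) = 47312/(√(-34597 + (-7 + I*√382))) = 47312/(√(-34604 + I*√382)) = 47312/√(-34604 + I*√382)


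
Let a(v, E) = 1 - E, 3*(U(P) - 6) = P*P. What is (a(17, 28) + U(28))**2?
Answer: 519841/9 ≈ 57760.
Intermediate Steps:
U(P) = 6 + P**2/3 (U(P) = 6 + (P*P)/3 = 6 + P**2/3)
(a(17, 28) + U(28))**2 = ((1 - 1*28) + (6 + (1/3)*28**2))**2 = ((1 - 28) + (6 + (1/3)*784))**2 = (-27 + (6 + 784/3))**2 = (-27 + 802/3)**2 = (721/3)**2 = 519841/9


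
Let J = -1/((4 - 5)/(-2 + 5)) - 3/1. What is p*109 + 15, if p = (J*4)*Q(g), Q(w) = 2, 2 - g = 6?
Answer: 15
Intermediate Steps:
g = -4 (g = 2 - 1*6 = 2 - 6 = -4)
J = 0 (J = -1/((-1/3)) - 3*1 = -1/((-1*1/3)) - 3 = -1/(-1/3) - 3 = -1*(-3) - 3 = 3 - 3 = 0)
p = 0 (p = (0*4)*2 = 0*2 = 0)
p*109 + 15 = 0*109 + 15 = 0 + 15 = 15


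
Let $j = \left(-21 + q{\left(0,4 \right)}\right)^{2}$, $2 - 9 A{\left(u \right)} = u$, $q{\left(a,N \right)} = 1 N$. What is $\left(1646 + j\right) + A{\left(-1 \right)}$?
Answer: $\frac{5806}{3} \approx 1935.3$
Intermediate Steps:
$q{\left(a,N \right)} = N$
$A{\left(u \right)} = \frac{2}{9} - \frac{u}{9}$
$j = 289$ ($j = \left(-21 + 4\right)^{2} = \left(-17\right)^{2} = 289$)
$\left(1646 + j\right) + A{\left(-1 \right)} = \left(1646 + 289\right) + \left(\frac{2}{9} - - \frac{1}{9}\right) = 1935 + \left(\frac{2}{9} + \frac{1}{9}\right) = 1935 + \frac{1}{3} = \frac{5806}{3}$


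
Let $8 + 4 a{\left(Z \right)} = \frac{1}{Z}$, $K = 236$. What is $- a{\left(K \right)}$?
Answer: $\frac{1887}{944} \approx 1.9989$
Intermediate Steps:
$a{\left(Z \right)} = -2 + \frac{1}{4 Z}$
$- a{\left(K \right)} = - (-2 + \frac{1}{4 \cdot 236}) = - (-2 + \frac{1}{4} \cdot \frac{1}{236}) = - (-2 + \frac{1}{944}) = \left(-1\right) \left(- \frac{1887}{944}\right) = \frac{1887}{944}$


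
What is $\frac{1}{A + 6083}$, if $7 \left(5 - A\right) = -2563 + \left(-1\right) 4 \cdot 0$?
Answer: $\frac{7}{45179} \approx 0.00015494$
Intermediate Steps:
$A = \frac{2598}{7}$ ($A = 5 - \frac{-2563 + \left(-1\right) 4 \cdot 0}{7} = 5 - \frac{-2563 - 0}{7} = 5 - \frac{-2563 + 0}{7} = 5 - - \frac{2563}{7} = 5 + \frac{2563}{7} = \frac{2598}{7} \approx 371.14$)
$\frac{1}{A + 6083} = \frac{1}{\frac{2598}{7} + 6083} = \frac{1}{\frac{45179}{7}} = \frac{7}{45179}$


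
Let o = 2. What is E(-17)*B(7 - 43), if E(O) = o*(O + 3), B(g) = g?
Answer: 1008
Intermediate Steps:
E(O) = 6 + 2*O (E(O) = 2*(O + 3) = 2*(3 + O) = 6 + 2*O)
E(-17)*B(7 - 43) = (6 + 2*(-17))*(7 - 43) = (6 - 34)*(-36) = -28*(-36) = 1008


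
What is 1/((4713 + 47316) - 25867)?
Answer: 1/26162 ≈ 3.8223e-5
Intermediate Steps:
1/((4713 + 47316) - 25867) = 1/(52029 - 25867) = 1/26162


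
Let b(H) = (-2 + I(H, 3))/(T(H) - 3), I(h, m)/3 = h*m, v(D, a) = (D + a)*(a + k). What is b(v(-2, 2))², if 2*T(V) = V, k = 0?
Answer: 4/9 ≈ 0.44444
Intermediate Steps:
v(D, a) = a*(D + a) (v(D, a) = (D + a)*(a + 0) = (D + a)*a = a*(D + a))
T(V) = V/2
I(h, m) = 3*h*m (I(h, m) = 3*(h*m) = 3*h*m)
b(H) = (-2 + 9*H)/(-3 + H/2) (b(H) = (-2 + 3*H*3)/(H/2 - 3) = (-2 + 9*H)/(-3 + H/2))
b(v(-2, 2))² = (2*(-2 + 9*(2*(-2 + 2)))/(-6 + 2*(-2 + 2)))² = (2*(-2 + 9*(2*0))/(-6 + 2*0))² = (2*(-2 + 9*0)/(-6 + 0))² = (2*(-2 + 0)/(-6))² = (2*(-⅙)*(-2))² = (⅔)² = 4/9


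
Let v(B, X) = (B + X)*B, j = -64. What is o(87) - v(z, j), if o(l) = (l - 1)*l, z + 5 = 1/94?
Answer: 63069487/8836 ≈ 7137.8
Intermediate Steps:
z = -469/94 (z = -5 + 1/94 = -469/94 ≈ -4.9894)
o(l) = l*(-1 + l) (o(l) = (-1 + l)*l = l*(-1 + l))
v(B, X) = B*(B + X)
o(87) - v(z, j) = 87*(-1 + 87) - (-469)*(-469/94 - 64)/94 = 87*86 - (-469)*(-6485)/(94*94) = 7482 - 1*3041465/8836 = 7482 - 3041465/8836 = 63069487/8836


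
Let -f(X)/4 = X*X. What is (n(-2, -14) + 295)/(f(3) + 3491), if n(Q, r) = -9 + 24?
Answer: 62/691 ≈ 0.089725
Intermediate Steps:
f(X) = -4*X² (f(X) = -4*X*X = -4*X²)
n(Q, r) = 15
(n(-2, -14) + 295)/(f(3) + 3491) = (15 + 295)/(-4*3² + 3491) = 310/(-4*9 + 3491) = 310/(-36 + 3491) = 310/3455 = 310*(1/3455) = 62/691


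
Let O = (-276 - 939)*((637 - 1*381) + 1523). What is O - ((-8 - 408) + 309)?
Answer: -2161378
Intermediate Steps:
O = -2161485 (O = -1215*((637 - 381) + 1523) = -1215*(256 + 1523) = -1215*1779 = -2161485)
O - ((-8 - 408) + 309) = -2161485 - ((-8 - 408) + 309) = -2161485 - (-416 + 309) = -2161485 - 1*(-107) = -2161485 + 107 = -2161378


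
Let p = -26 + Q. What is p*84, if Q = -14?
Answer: -3360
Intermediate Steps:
p = -40 (p = -26 - 14 = -40)
p*84 = -40*84 = -3360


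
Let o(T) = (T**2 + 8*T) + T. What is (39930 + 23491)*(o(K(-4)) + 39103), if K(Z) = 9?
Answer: 2490225565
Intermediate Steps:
o(T) = T**2 + 9*T
(39930 + 23491)*(o(K(-4)) + 39103) = (39930 + 23491)*(9*(9 + 9) + 39103) = 63421*(9*18 + 39103) = 63421*(162 + 39103) = 63421*39265 = 2490225565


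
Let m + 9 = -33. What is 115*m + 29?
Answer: -4801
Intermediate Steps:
m = -42 (m = -9 - 33 = -42)
115*m + 29 = 115*(-42) + 29 = -4830 + 29 = -4801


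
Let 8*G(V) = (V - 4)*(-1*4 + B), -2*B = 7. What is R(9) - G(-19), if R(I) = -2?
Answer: -377/16 ≈ -23.563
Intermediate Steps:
B = -7/2 (B = -½*7 = -7/2 ≈ -3.5000)
G(V) = 15/4 - 15*V/16 (G(V) = ((V - 4)*(-1*4 - 7/2))/8 = ((-4 + V)*(-4 - 7/2))/8 = ((-4 + V)*(-15/2))/8 = (30 - 15*V/2)/8 = 15/4 - 15*V/16)
R(9) - G(-19) = -2 - (15/4 - 15/16*(-19)) = -2 - (15/4 + 285/16) = -2 - 1*345/16 = -2 - 345/16 = -377/16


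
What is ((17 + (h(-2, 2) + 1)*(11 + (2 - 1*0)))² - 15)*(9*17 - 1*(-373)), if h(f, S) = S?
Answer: 1641646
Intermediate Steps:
((17 + (h(-2, 2) + 1)*(11 + (2 - 1*0)))² - 15)*(9*17 - 1*(-373)) = ((17 + (2 + 1)*(11 + (2 - 1*0)))² - 15)*(9*17 - 1*(-373)) = ((17 + 3*(11 + (2 + 0)))² - 15)*(153 + 373) = ((17 + 3*(11 + 2))² - 15)*526 = ((17 + 3*13)² - 15)*526 = ((17 + 39)² - 15)*526 = (56² - 15)*526 = (3136 - 15)*526 = 3121*526 = 1641646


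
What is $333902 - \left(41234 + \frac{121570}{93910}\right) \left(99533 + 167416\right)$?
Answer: $- \frac{103370368870117}{9391} \approx -1.1007 \cdot 10^{10}$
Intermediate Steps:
$333902 - \left(41234 + \frac{121570}{93910}\right) \left(99533 + 167416\right) = 333902 - \left(41234 + 121570 \cdot \frac{1}{93910}\right) 266949 = 333902 - \left(41234 + \frac{12157}{9391}\right) 266949 = 333902 - \frac{387240651}{9391} \cdot 266949 = 333902 - \frac{103373504543799}{9391} = - \frac{103370368870117}{9391}$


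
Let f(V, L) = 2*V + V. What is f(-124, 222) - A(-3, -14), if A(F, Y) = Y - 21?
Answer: -337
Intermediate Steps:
A(F, Y) = -21 + Y
f(V, L) = 3*V
f(-124, 222) - A(-3, -14) = 3*(-124) - (-21 - 14) = -372 - 1*(-35) = -372 + 35 = -337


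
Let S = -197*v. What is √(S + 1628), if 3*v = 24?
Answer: 2*√13 ≈ 7.2111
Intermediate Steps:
v = 8 (v = (⅓)*24 = 8)
S = -1576 (S = -197*8 = -1576)
√(S + 1628) = √(-1576 + 1628) = √52 = 2*√13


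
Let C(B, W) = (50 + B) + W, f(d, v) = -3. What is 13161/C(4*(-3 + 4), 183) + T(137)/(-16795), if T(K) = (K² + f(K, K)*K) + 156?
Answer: 72217059/1326805 ≈ 54.429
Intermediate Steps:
C(B, W) = 50 + B + W
T(K) = 156 + K² - 3*K (T(K) = (K² - 3*K) + 156 = 156 + K² - 3*K)
13161/C(4*(-3 + 4), 183) + T(137)/(-16795) = 13161/(50 + 4*(-3 + 4) + 183) + (156 + 137² - 3*137)/(-16795) = 13161/(50 + 4*1 + 183) + (156 + 18769 - 411)*(-1/16795) = 13161/(50 + 4 + 183) + 18514*(-1/16795) = 13161/237 - 18514/16795 = 13161*(1/237) - 18514/16795 = 4387/79 - 18514/16795 = 72217059/1326805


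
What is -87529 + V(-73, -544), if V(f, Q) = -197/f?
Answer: -6389420/73 ≈ -87526.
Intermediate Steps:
-87529 + V(-73, -544) = -87529 - 197/(-73) = -87529 - 197*(-1/73) = -87529 + 197/73 = -6389420/73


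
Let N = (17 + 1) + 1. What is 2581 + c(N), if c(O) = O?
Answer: 2600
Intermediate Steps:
N = 19 (N = 18 + 1 = 19)
2581 + c(N) = 2581 + 19 = 2600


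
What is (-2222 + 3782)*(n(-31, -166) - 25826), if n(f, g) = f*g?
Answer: -32260800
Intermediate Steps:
(-2222 + 3782)*(n(-31, -166) - 25826) = (-2222 + 3782)*(-31*(-166) - 25826) = 1560*(5146 - 25826) = 1560*(-20680) = -32260800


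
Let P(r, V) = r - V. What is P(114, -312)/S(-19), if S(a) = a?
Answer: -426/19 ≈ -22.421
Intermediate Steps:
P(114, -312)/S(-19) = (114 - 1*(-312))/(-19) = (114 + 312)*(-1/19) = 426*(-1/19) = -426/19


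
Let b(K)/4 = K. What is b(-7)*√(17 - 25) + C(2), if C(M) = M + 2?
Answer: 4 - 56*I*√2 ≈ 4.0 - 79.196*I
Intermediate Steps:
b(K) = 4*K
C(M) = 2 + M
b(-7)*√(17 - 25) + C(2) = (4*(-7))*√(17 - 25) + (2 + 2) = -56*I*√2 + 4 = 4 - 56*I*√2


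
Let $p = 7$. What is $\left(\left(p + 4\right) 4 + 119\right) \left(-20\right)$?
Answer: $-3260$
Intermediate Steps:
$\left(\left(p + 4\right) 4 + 119\right) \left(-20\right) = \left(\left(7 + 4\right) 4 + 119\right) \left(-20\right) = \left(11 \cdot 4 + 119\right) \left(-20\right) = \left(44 + 119\right) \left(-20\right) = 163 \left(-20\right) = -3260$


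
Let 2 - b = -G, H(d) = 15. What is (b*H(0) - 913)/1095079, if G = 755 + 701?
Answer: 20957/1095079 ≈ 0.019137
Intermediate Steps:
G = 1456
b = 1458 (b = 2 - (-1)*1456 = 2 - 1*(-1456) = 2 + 1456 = 1458)
(b*H(0) - 913)/1095079 = (1458*15 - 913)/1095079 = (21870 - 913)*(1/1095079) = 20957*(1/1095079) = 20957/1095079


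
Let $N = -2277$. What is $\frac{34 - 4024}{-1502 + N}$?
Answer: $\frac{3990}{3779} \approx 1.0558$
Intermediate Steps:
$\frac{34 - 4024}{-1502 + N} = \frac{34 - 4024}{-1502 - 2277} = - \frac{3990}{-3779} = \left(-3990\right) \left(- \frac{1}{3779}\right) = \frac{3990}{3779}$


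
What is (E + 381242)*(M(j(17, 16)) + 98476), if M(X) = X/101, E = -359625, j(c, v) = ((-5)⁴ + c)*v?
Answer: 215226374716/101 ≈ 2.1310e+9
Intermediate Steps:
j(c, v) = v*(625 + c) (j(c, v) = (625 + c)*v = v*(625 + c))
M(X) = X/101 (M(X) = X*(1/101) = X/101)
(E + 381242)*(M(j(17, 16)) + 98476) = (-359625 + 381242)*((16*(625 + 17))/101 + 98476) = 21617*((16*642)/101 + 98476) = 21617*((1/101)*10272 + 98476) = 21617*(10272/101 + 98476) = 21617*(9956348/101) = 215226374716/101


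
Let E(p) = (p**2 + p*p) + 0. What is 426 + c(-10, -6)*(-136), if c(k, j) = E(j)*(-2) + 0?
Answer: 20010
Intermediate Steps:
E(p) = 2*p**2 (E(p) = (p**2 + p**2) + 0 = 2*p**2 + 0 = 2*p**2)
c(k, j) = -4*j**2 (c(k, j) = (2*j**2)*(-2) + 0 = -4*j**2 + 0 = -4*j**2)
426 + c(-10, -6)*(-136) = 426 - 4*(-6)**2*(-136) = 426 - 4*36*(-136) = 426 - 144*(-136) = 426 + 19584 = 20010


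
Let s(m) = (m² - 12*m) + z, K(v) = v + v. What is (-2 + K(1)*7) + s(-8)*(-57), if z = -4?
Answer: -8880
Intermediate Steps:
K(v) = 2*v
s(m) = -4 + m² - 12*m (s(m) = (m² - 12*m) - 4 = -4 + m² - 12*m)
(-2 + K(1)*7) + s(-8)*(-57) = (-2 + (2*1)*7) + (-4 + (-8)² - 12*(-8))*(-57) = (-2 + 2*7) + (-4 + 64 + 96)*(-57) = (-2 + 14) + 156*(-57) = 12 - 8892 = -8880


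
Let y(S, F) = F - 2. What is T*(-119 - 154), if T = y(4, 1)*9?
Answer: 2457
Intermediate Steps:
y(S, F) = -2 + F
T = -9 (T = (-2 + 1)*9 = -1*9 = -9)
T*(-119 - 154) = -9*(-119 - 154) = -9*(-273) = 2457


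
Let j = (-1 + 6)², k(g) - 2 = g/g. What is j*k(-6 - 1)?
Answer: 75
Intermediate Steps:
k(g) = 3 (k(g) = 2 + g/g = 2 + 1 = 3)
j = 25 (j = 5² = 25)
j*k(-6 - 1) = 25*3 = 75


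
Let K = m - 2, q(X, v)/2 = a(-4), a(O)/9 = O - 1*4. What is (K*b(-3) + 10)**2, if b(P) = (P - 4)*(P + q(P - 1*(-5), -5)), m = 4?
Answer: 4276624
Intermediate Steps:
a(O) = -36 + 9*O (a(O) = 9*(O - 1*4) = 9*(O - 4) = 9*(-4 + O) = -36 + 9*O)
q(X, v) = -144 (q(X, v) = 2*(-36 + 9*(-4)) = 2*(-36 - 36) = 2*(-72) = -144)
K = 2 (K = 4 - 2 = 2)
b(P) = (-144 + P)*(-4 + P) (b(P) = (P - 4)*(P - 144) = (-4 + P)*(-144 + P) = (-144 + P)*(-4 + P))
(K*b(-3) + 10)**2 = (2*(576 + (-3)**2 - 148*(-3)) + 10)**2 = (2*(576 + 9 + 444) + 10)**2 = (2*1029 + 10)**2 = (2058 + 10)**2 = 2068**2 = 4276624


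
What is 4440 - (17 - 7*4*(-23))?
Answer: 3779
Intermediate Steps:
4440 - (17 - 7*4*(-23)) = 4440 - (17 - 28*(-23)) = 4440 - (17 + 644) = 4440 - 1*661 = 4440 - 661 = 3779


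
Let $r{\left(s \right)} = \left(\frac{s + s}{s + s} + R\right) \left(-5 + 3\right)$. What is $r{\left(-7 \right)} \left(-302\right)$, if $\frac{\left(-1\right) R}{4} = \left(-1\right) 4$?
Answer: $10268$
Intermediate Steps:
$R = 16$ ($R = - 4 \left(\left(-1\right) 4\right) = \left(-4\right) \left(-4\right) = 16$)
$r{\left(s \right)} = -34$ ($r{\left(s \right)} = \left(\frac{s + s}{s + s} + 16\right) \left(-5 + 3\right) = \left(\frac{2 s}{2 s} + 16\right) \left(-2\right) = \left(2 s \frac{1}{2 s} + 16\right) \left(-2\right) = \left(1 + 16\right) \left(-2\right) = 17 \left(-2\right) = -34$)
$r{\left(-7 \right)} \left(-302\right) = \left(-34\right) \left(-302\right) = 10268$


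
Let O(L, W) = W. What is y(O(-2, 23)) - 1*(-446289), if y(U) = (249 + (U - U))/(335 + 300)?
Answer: 283393764/635 ≈ 4.4629e+5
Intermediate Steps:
y(U) = 249/635 (y(U) = (249 + 0)/635 = 249*(1/635) = 249/635)
y(O(-2, 23)) - 1*(-446289) = 249/635 - 1*(-446289) = 249/635 + 446289 = 283393764/635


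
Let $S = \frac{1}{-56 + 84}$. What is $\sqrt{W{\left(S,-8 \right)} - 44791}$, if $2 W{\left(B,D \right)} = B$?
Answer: $\frac{i \sqrt{35116130}}{28} \approx 211.64 i$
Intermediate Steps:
$S = \frac{1}{28} \approx 0.035714$
$W{\left(B,D \right)} = \frac{B}{2}$
$\sqrt{W{\left(S,-8 \right)} - 44791} = \sqrt{\frac{1}{2} \cdot \frac{1}{28} - 44791} = \sqrt{\frac{1}{56} - 44791} = \sqrt{- \frac{2508295}{56}} = \frac{i \sqrt{35116130}}{28}$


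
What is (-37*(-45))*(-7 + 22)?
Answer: 24975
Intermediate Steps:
(-37*(-45))*(-7 + 22) = 1665*15 = 24975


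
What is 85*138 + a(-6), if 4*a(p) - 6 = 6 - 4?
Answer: 11732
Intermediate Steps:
a(p) = 2 (a(p) = 3/2 + (6 - 4)/4 = 3/2 + (¼)*2 = 3/2 + ½ = 2)
85*138 + a(-6) = 85*138 + 2 = 11730 + 2 = 11732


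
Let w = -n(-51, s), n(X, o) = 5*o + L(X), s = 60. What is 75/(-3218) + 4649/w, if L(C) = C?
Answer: -14979157/801282 ≈ -18.694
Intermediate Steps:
n(X, o) = X + 5*o (n(X, o) = 5*o + X = X + 5*o)
w = -249 (w = -(-51 + 5*60) = -(-51 + 300) = -1*249 = -249)
75/(-3218) + 4649/w = 75/(-3218) + 4649/(-249) = 75*(-1/3218) + 4649*(-1/249) = -75/3218 - 4649/249 = -14979157/801282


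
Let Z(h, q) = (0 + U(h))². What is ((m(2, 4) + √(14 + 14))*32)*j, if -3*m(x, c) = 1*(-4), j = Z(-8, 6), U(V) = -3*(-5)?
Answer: 9600 + 14400*√7 ≈ 47699.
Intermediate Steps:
U(V) = 15
Z(h, q) = 225 (Z(h, q) = (0 + 15)² = 15² = 225)
j = 225
m(x, c) = 4/3 (m(x, c) = -(-4)/3 = -⅓*(-4) = 4/3)
((m(2, 4) + √(14 + 14))*32)*j = ((4/3 + √(14 + 14))*32)*225 = ((4/3 + √28)*32)*225 = ((4/3 + 2*√7)*32)*225 = (128/3 + 64*√7)*225 = 9600 + 14400*√7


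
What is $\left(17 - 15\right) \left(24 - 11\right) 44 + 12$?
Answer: $1156$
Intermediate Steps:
$\left(17 - 15\right) \left(24 - 11\right) 44 + 12 = \left(17 - 15\right) 13 \cdot 44 + 12 = 2 \cdot 13 \cdot 44 + 12 = 26 \cdot 44 + 12 = 1144 + 12 = 1156$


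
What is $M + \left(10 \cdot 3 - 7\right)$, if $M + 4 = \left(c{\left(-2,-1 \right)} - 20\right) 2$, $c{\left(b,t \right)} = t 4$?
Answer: $-29$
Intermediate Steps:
$c{\left(b,t \right)} = 4 t$
$M = -52$ ($M = -4 + \left(4 \left(-1\right) - 20\right) 2 = -4 + \left(-4 - 20\right) 2 = -4 - 48 = -52$)
$M + \left(10 \cdot 3 - 7\right) = -52 + \left(10 \cdot 3 - 7\right) = -52 + \left(30 - 7\right) = -52 + 23 = -29$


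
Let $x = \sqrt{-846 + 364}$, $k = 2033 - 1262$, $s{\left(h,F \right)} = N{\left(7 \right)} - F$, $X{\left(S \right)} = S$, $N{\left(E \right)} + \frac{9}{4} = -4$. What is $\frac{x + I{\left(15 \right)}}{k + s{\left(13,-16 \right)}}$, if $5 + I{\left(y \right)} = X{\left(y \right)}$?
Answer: $\frac{40}{3123} + \frac{4 i \sqrt{482}}{3123} \approx 0.012808 + 0.02812 i$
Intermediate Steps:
$N{\left(E \right)} = - \frac{25}{4}$ ($N{\left(E \right)} = - \frac{9}{4} - 4 = - \frac{25}{4}$)
$s{\left(h,F \right)} = - \frac{25}{4} - F$
$I{\left(y \right)} = -5 + y$
$k = 771$ ($k = 2033 - 1262 = 771$)
$x = i \sqrt{482}$ ($x = \sqrt{-482} = i \sqrt{482} \approx 21.954 i$)
$\frac{x + I{\left(15 \right)}}{k + s{\left(13,-16 \right)}} = \frac{i \sqrt{482} + \left(-5 + 15\right)}{771 - - \frac{39}{4}} = \frac{i \sqrt{482} + 10}{771 + \left(- \frac{25}{4} + 16\right)} = \frac{10 + i \sqrt{482}}{771 + \frac{39}{4}} = \frac{10 + i \sqrt{482}}{\frac{3123}{4}} = \left(10 + i \sqrt{482}\right) \frac{4}{3123} = \frac{40}{3123} + \frac{4 i \sqrt{482}}{3123}$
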